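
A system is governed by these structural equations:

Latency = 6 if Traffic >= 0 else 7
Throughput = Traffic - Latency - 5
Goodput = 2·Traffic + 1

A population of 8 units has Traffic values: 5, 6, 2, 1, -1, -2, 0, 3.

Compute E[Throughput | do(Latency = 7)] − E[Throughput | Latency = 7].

do(Latency=7) breaks Latency's dependence on Traffic. With Latency=7 fixed, Throughput across the units is -7, -6, -10, -11, -13, -14, -12, -9, mean -10.25.
E[Throughput|Latency=7] averages over only the 2 units with Latency=7 (Traffic = -1, -2): Throughput = -13, -14, mean -13.5.
Difference = -10.25 − (-13.5) = 3.25.

3.25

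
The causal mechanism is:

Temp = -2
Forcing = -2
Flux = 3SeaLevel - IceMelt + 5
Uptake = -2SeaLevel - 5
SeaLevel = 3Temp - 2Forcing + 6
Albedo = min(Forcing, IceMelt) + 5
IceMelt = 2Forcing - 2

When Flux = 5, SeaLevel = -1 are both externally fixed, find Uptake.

Setting Flux = 5, SeaLevel = -1 by intervention discards those variables' equations.
Uptake = -2SeaLevel - 5  [with SeaLevel=-1]  = -3

-3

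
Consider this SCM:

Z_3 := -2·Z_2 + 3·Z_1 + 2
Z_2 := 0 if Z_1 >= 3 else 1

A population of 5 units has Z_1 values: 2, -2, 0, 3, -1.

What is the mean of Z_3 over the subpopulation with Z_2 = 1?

-0.75

Conditioning on Z_2=1 selects the 4 unit(s) with Z_1 ∈ {2, -2, 0, -1}. Their Z_3 values: 6, -6, 0, -3. Mean = -0.75.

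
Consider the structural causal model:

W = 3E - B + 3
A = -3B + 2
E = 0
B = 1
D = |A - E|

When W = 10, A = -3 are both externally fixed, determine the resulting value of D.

Under do(W = 10, A = -3), each intervened variable's structural equation is replaced by its fixed value.
D = |A - E|  [with A=-3, E=0]  = 3

3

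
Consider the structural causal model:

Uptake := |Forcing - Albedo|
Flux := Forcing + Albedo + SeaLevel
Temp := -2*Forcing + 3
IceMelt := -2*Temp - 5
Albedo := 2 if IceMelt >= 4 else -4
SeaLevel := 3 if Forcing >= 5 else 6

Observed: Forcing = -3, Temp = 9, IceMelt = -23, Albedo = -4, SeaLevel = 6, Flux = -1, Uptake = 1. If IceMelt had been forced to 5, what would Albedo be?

2

The intervention breaks the incoming arrows to IceMelt: IceMelt := -2*Temp - 5 no longer applies, and IceMelt = 5.
Albedo = 2 if IceMelt >= 4 else -4  [with IceMelt=5]  = 2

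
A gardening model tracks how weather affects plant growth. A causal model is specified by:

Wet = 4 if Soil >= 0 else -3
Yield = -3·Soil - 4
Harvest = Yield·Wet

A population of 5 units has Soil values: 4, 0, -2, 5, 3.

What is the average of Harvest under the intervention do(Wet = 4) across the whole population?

do(Wet=4) breaks Wet's dependence on Soil. With Wet=4 fixed, Harvest across the units is -64, -16, 8, -76, -52, mean -40.

-40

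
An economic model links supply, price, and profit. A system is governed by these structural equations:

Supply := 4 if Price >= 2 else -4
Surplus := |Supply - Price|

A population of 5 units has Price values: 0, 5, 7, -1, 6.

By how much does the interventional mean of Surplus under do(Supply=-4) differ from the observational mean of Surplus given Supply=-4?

3.9

Under do(Supply=-4), Supply's equation is replaced by Supply=-4 for every unit. Per-unit Surplus: 4, 9, 11, 3, 10. Mean = 7.4.
E[Surplus|Supply=-4] averages over only the 2 units with Supply=-4 (Price = 0, -1): Surplus = 4, 3, mean 3.5.
Difference = 7.4 − 3.5 = 3.9.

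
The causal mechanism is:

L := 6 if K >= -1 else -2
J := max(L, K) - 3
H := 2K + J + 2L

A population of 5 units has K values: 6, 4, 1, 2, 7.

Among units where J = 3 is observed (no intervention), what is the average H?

21.5

Conditioning on J=3 selects the 4 unit(s) with K ∈ {6, 4, 1, 2}. Their H values: 27, 23, 17, 19. Mean = 21.5.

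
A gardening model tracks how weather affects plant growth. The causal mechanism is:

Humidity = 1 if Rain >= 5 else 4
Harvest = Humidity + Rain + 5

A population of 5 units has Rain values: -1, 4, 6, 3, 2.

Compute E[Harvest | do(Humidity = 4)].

Under do(Humidity=4), Humidity's equation is replaced by Humidity=4 for every unit. Per-unit Harvest: 8, 13, 15, 12, 11. Mean = 11.8.

11.8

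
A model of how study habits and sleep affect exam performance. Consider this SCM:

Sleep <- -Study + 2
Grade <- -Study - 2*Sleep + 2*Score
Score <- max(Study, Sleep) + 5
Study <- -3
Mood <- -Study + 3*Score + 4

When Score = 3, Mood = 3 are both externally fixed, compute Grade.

-1

Setting Score = 3, Mood = 3 by intervention discards those variables' equations.
Sleep = -Study + 2  [with Study=-3]  = 5
Grade = -Study - 2*Sleep + 2*Score  [with Study=-3, Sleep=5, Score=3]  = -1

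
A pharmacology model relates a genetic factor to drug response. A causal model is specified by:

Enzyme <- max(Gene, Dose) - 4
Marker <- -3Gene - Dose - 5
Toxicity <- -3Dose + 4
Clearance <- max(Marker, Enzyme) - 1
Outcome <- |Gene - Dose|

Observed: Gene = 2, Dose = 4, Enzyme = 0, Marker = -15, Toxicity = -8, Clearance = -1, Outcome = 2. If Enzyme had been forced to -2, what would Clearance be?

The intervention breaks the incoming arrows to Enzyme: Enzyme <- max(Gene, Dose) - 4 no longer applies, and Enzyme = -2.
Marker = -3Gene - Dose - 5  [with Gene=2, Dose=4]  = -15
Clearance = max(Marker, Enzyme) - 1  [with Marker=-15, Enzyme=-2]  = -3

-3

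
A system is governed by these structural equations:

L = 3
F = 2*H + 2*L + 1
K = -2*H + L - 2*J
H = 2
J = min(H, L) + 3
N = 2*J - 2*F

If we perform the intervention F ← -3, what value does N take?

Intervening sets F = -3 and removes its equation (F = 2*H + 2*L + 1).
J = min(H, L) + 3  [with H=2, L=3]  = 5
N = 2*J - 2*F  [with J=5, F=-3]  = 16

16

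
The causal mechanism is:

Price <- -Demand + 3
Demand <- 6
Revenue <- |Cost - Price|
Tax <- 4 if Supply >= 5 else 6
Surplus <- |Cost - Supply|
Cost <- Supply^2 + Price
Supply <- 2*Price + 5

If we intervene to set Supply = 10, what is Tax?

4

The intervention breaks the incoming arrows to Supply: Supply <- 2*Price + 5 no longer applies, and Supply = 10.
Tax = 4 if Supply >= 5 else 6  [with Supply=10]  = 4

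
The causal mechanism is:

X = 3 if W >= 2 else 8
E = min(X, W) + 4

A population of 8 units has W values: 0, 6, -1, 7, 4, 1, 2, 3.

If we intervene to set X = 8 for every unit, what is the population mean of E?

6.75

Every unit gets X=8 under the intervention. E values become 4, 10, 3, 11, 8, 5, 6, 7; E[E|do(X=8)] = 6.75.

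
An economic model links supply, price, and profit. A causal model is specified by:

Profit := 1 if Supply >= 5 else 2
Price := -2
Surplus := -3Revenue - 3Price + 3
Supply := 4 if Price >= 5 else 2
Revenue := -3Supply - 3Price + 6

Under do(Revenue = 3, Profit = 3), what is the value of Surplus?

0

Setting Revenue = 3, Profit = 3 by intervention discards those variables' equations.
Surplus = -3Revenue - 3Price + 3  [with Revenue=3, Price=-2]  = 0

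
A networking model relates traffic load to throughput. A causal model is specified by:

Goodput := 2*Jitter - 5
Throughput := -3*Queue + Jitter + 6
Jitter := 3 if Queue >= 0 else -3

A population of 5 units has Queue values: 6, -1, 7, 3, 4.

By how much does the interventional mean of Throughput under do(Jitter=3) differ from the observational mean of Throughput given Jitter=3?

Every unit gets Jitter=3 under the intervention. Throughput values become -9, 12, -12, 0, -3; E[Throughput|do(Jitter=3)] = -2.4.
Observing Jitter=3 restricts to units where Jitter's equation naturally yields 3: Queue ∈ {6, 7, 3, 4}. In that subpopulation Throughput = -9, -12, 0, -3, mean -6.
Difference = -2.4 − (-6) = 3.6.

3.6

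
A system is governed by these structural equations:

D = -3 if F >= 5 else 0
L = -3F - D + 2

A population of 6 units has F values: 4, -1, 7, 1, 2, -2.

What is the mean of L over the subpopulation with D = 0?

E[L|D=0] averages over only the 5 units with D=0 (F = 4, -1, 1, 2, -2): L = -10, 5, -1, -4, 8, mean -0.4.

-0.4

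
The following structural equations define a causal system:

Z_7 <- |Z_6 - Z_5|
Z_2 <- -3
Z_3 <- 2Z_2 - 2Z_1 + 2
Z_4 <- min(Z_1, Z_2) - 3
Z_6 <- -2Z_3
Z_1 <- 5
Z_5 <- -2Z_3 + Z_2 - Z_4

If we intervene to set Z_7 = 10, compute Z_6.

Intervening sets Z_7 = 10 and removes its equation (Z_7 <- |Z_6 - Z_5|).
Since Z_6 is not a descendant of the intervened variable, it is unaffected.
Z_3 = 2Z_2 - 2Z_1 + 2  [with Z_2=-3, Z_1=5]  = -14
Z_6 = -2Z_3  [with Z_3=-14]  = 28

28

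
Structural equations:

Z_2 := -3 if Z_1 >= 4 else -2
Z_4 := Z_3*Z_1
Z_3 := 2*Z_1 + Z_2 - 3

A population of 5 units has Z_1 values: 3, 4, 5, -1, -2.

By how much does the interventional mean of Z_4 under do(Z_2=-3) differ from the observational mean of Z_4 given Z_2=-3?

-2.8

Every unit gets Z_2=-3 under the intervention. Z_4 values become 0, 8, 20, 8, 20; E[Z_4|do(Z_2=-3)] = 11.2.
E[Z_4|Z_2=-3] averages over only the 2 units with Z_2=-3 (Z_1 = 4, 5): Z_4 = 8, 20, mean 14.
Difference = 11.2 − 14 = -2.8.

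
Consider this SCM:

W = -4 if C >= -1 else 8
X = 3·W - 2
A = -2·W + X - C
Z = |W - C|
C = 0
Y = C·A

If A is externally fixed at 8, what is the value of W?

-4

The intervention breaks the incoming arrows to A: A = -2·W + X - C no longer applies, and A = 8.
Since W is not a descendant of the intervened variable, it is unaffected.
W = -4 if C >= -1 else 8  [with C=0]  = -4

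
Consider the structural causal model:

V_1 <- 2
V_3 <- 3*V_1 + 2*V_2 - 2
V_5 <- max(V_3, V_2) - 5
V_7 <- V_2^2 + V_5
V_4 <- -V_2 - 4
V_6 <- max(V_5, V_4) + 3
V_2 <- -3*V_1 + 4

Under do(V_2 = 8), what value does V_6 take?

18

Under do(V_2=8), the mechanism V_2 <- -3*V_1 + 4 is discarded; V_2 is fixed at 8.
V_3 = 3*V_1 + 2*V_2 - 2  [with V_1=2, V_2=8]  = 20
V_4 = -V_2 - 4  [with V_2=8]  = -12
V_5 = max(V_3, V_2) - 5  [with V_3=20, V_2=8]  = 15
V_6 = max(V_5, V_4) + 3  [with V_5=15, V_4=-12]  = 18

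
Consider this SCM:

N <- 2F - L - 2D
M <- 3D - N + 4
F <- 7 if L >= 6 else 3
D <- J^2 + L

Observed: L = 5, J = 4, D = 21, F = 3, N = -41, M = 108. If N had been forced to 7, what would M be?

60

The intervention breaks the incoming arrows to N: N <- 2F - L - 2D no longer applies, and N = 7.
D = J^2 + L  [with J=4, L=5]  = 21
M = 3D - N + 4  [with D=21, N=7]  = 60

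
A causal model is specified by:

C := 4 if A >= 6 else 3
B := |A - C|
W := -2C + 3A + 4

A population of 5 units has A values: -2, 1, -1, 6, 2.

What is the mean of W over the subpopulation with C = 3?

-2

E[W|C=3] averages over only the 4 units with C=3 (A = -2, 1, -1, 2): W = -8, 1, -5, 4, mean -2.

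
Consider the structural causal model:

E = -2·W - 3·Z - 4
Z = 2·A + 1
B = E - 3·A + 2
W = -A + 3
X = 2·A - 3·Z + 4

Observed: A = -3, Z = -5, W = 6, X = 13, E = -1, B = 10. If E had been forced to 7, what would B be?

The intervention breaks the incoming arrows to E: E = -2·W - 3·Z - 4 no longer applies, and E = 7.
B = E - 3·A + 2  [with E=7, A=-3]  = 18

18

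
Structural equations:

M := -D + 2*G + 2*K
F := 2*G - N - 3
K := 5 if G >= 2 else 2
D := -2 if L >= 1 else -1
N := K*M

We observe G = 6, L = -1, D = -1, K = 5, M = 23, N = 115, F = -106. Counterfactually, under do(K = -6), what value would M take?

1

Intervening sets K = -6 and removes its equation (K := 5 if G >= 2 else 2).
D = -2 if L >= 1 else -1  [with L=-1]  = -1
M = -D + 2*G + 2*K  [with D=-1, G=6, K=-6]  = 1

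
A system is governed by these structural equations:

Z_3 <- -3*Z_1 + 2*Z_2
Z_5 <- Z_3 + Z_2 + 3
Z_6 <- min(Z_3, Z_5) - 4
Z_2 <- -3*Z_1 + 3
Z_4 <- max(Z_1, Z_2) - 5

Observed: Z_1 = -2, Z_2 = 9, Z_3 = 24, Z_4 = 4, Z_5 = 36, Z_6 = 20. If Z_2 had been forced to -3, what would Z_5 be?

do(Z_2=-3) replaces the equation Z_2 <- -3*Z_1 + 3 with the constant Z_2 = -3.
Z_3 = -3*Z_1 + 2*Z_2  [with Z_1=-2, Z_2=-3]  = 0
Z_5 = Z_3 + Z_2 + 3  [with Z_3=0, Z_2=-3]  = 0

0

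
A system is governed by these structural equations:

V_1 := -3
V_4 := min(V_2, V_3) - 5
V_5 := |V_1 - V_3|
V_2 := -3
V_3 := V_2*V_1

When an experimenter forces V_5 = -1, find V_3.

do(V_5=-1) replaces the equation V_5 := |V_1 - V_3| with the constant V_5 = -1.
V_3 is not downstream of the intervention, so its value is determined by the original equations.
V_3 = V_2*V_1  [with V_2=-3, V_1=-3]  = 9

9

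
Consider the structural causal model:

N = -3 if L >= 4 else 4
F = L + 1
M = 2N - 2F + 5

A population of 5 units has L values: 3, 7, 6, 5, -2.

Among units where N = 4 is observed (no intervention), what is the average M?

E[M|N=4] averages over only the 2 units with N=4 (L = 3, -2): M = 5, 15, mean 10.

10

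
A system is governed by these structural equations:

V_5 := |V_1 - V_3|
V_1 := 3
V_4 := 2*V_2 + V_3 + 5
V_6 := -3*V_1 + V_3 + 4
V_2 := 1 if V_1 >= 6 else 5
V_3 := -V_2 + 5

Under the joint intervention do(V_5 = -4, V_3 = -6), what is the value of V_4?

9

Under do(V_5 = -4, V_3 = -6), each intervened variable's structural equation is replaced by its fixed value.
V_2 = 1 if V_1 >= 6 else 5  [with V_1=3]  = 5
V_4 = 2*V_2 + V_3 + 5  [with V_2=5, V_3=-6]  = 9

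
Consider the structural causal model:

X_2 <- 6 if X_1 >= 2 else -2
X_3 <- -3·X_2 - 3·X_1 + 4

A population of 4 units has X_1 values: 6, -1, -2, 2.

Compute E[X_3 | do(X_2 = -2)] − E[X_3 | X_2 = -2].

Every unit gets X_2=-2 under the intervention. X_3 values become -8, 13, 16, 4; E[X_3|do(X_2=-2)] = 6.25.
Conditioning on X_2=-2 selects the 2 unit(s) with X_1 ∈ {-1, -2}. Their X_3 values: 13, 16. Mean = 14.5.
Difference = 6.25 − 14.5 = -8.25.

-8.25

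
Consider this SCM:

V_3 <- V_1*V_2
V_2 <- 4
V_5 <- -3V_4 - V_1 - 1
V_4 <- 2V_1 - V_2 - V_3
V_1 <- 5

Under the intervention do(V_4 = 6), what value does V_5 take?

-24

Intervening sets V_4 = 6 and removes its equation (V_4 <- 2V_1 - V_2 - V_3).
V_5 = -3V_4 - V_1 - 1  [with V_4=6, V_1=5]  = -24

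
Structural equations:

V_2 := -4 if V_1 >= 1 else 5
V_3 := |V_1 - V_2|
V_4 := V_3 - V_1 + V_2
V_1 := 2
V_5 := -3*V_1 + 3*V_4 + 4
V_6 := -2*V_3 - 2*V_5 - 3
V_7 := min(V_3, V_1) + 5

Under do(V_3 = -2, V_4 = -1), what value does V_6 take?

Setting V_3 = -2, V_4 = -1 by intervention discards those variables' equations.
V_5 = -3*V_1 + 3*V_4 + 4  [with V_1=2, V_4=-1]  = -5
V_6 = -2*V_3 - 2*V_5 - 3  [with V_3=-2, V_5=-5]  = 11

11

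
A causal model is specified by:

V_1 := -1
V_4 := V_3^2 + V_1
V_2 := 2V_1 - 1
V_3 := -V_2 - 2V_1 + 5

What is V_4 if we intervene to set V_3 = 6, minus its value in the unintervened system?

The intervention breaks the incoming arrows to V_3: V_3 := -V_2 - 2V_1 + 5 no longer applies, and V_3 = 6.
V_4 = V_3^2 + V_1  [with V_3=6, V_1=-1]  = 35
Without intervention: V_2 = 2V_1 - 1  [with V_1=-1]  = -3; V_3 = -V_2 - 2V_1 + 5  [with V_2=-3, V_1=-1]  = 10; V_4 = V_3^2 + V_1  [with V_3=10, V_1=-1]  = 99.
Change = 35 − 99 = -64.

-64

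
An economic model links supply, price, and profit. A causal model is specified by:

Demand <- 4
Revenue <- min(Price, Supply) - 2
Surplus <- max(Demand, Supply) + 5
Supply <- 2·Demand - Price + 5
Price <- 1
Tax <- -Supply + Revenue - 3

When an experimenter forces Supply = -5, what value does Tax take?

do(Supply=-5) replaces the equation Supply <- 2·Demand - Price + 5 with the constant Supply = -5.
Revenue = min(Price, Supply) - 2  [with Price=1, Supply=-5]  = -7
Tax = -Supply + Revenue - 3  [with Supply=-5, Revenue=-7]  = -5

-5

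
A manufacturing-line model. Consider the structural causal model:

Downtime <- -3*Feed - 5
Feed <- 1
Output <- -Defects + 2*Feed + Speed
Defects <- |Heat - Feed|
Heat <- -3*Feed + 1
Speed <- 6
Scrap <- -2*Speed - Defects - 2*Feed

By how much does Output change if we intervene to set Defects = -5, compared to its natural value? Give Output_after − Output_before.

8

Under do(Defects=-5), the mechanism Defects <- |Heat - Feed| is discarded; Defects is fixed at -5.
Output = -Defects + 2*Feed + Speed  [with Defects=-5, Feed=1, Speed=6]  = 13
Without intervention: Heat = -3*Feed + 1  [with Feed=1]  = -2; Defects = |Heat - Feed|  [with Heat=-2, Feed=1]  = 3; Output = -Defects + 2*Feed + Speed  [with Defects=3, Feed=1, Speed=6]  = 5.
Change = 13 − 5 = 8.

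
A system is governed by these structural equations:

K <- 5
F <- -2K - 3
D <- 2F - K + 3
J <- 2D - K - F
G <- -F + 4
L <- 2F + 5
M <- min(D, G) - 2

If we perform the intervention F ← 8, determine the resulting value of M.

Under do(F=8), the mechanism F <- -2K - 3 is discarded; F is fixed at 8.
D = 2F - K + 3  [with F=8, K=5]  = 14
G = -F + 4  [with F=8]  = -4
M = min(D, G) - 2  [with D=14, G=-4]  = -6

-6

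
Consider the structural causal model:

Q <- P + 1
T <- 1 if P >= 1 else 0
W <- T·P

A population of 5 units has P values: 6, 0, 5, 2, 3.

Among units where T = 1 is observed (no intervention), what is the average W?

4

Conditioning on T=1 selects the 4 unit(s) with P ∈ {6, 5, 2, 3}. Their W values: 6, 5, 2, 3. Mean = 4.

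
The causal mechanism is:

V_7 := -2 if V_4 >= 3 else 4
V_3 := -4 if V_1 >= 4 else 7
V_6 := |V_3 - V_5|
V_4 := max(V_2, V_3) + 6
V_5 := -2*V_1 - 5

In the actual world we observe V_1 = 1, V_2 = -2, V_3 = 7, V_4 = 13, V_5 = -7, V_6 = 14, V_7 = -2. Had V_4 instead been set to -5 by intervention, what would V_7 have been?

The intervention breaks the incoming arrows to V_4: V_4 := max(V_2, V_3) + 6 no longer applies, and V_4 = -5.
V_7 = -2 if V_4 >= 3 else 4  [with V_4=-5]  = 4

4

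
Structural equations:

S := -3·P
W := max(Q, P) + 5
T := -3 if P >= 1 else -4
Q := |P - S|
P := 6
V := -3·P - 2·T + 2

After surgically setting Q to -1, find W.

11

Under do(Q=-1), the mechanism Q := |P - S| is discarded; Q is fixed at -1.
W = max(Q, P) + 5  [with Q=-1, P=6]  = 11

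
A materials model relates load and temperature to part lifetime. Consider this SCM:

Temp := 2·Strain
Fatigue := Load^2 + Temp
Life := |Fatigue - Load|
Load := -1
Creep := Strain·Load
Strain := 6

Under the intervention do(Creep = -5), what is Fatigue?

Intervening sets Creep = -5 and removes its equation (Creep := Strain·Load).
No directed path runs from Creep to Fatigue, so Fatigue keeps its natural value.
Temp = 2·Strain  [with Strain=6]  = 12
Fatigue = Load^2 + Temp  [with Load=-1, Temp=12]  = 13

13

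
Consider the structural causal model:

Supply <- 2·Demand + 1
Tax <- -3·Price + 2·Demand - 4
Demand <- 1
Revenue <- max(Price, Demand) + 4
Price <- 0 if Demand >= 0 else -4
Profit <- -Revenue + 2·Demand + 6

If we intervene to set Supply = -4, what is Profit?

3

The intervention breaks the incoming arrows to Supply: Supply <- 2·Demand + 1 no longer applies, and Supply = -4.
No directed path runs from Supply to Profit, so Profit keeps its natural value.
Price = 0 if Demand >= 0 else -4  [with Demand=1]  = 0
Revenue = max(Price, Demand) + 4  [with Price=0, Demand=1]  = 5
Profit = -Revenue + 2·Demand + 6  [with Revenue=5, Demand=1]  = 3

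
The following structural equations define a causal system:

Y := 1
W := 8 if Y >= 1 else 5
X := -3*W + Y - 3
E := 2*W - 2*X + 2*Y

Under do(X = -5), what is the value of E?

28

The intervention breaks the incoming arrows to X: X := -3*W + Y - 3 no longer applies, and X = -5.
W = 8 if Y >= 1 else 5  [with Y=1]  = 8
E = 2*W - 2*X + 2*Y  [with W=8, X=-5, Y=1]  = 28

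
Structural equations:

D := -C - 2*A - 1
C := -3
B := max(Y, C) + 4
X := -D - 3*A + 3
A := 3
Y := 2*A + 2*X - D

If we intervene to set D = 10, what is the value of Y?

do(D=10) replaces the equation D := -C - 2*A - 1 with the constant D = 10.
X = -D - 3*A + 3  [with D=10, A=3]  = -16
Y = 2*A + 2*X - D  [with A=3, X=-16, D=10]  = -36

-36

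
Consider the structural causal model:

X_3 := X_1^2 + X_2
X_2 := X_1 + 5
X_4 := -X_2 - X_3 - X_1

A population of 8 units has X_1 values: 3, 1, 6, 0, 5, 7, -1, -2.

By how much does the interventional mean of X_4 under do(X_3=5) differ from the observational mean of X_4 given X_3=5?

-5.75

Under do(X_3=5), X_3's equation is replaced by X_3=5 for every unit. Per-unit X_4: -16, -12, -22, -10, -20, -24, -8, -6. Mean = -14.75.
Conditioning on X_3=5 selects the 2 unit(s) with X_1 ∈ {0, -1}. Their X_4 values: -10, -8. Mean = -9.
Difference = -14.75 − (-9) = -5.75.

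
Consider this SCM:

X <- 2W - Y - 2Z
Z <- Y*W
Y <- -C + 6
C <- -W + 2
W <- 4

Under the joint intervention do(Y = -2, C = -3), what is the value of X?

26

Setting Y = -2, C = -3 by intervention discards those variables' equations.
Z = Y*W  [with Y=-2, W=4]  = -8
X = 2W - Y - 2Z  [with W=4, Y=-2, Z=-8]  = 26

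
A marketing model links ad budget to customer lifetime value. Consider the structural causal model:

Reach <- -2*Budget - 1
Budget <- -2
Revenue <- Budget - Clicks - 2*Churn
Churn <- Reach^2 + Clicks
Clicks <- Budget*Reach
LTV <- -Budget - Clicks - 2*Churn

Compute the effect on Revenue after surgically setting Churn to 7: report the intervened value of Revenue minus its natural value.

-8

Intervening sets Churn = 7 and removes its equation (Churn <- Reach^2 + Clicks).
Reach = -2*Budget - 1  [with Budget=-2]  = 3
Clicks = Budget*Reach  [with Budget=-2, Reach=3]  = -6
Revenue = Budget - Clicks - 2*Churn  [with Budget=-2, Clicks=-6, Churn=7]  = -10
Without intervention: Reach = -2*Budget - 1  [with Budget=-2]  = 3; Clicks = Budget*Reach  [with Budget=-2, Reach=3]  = -6; Churn = Reach^2 + Clicks  [with Reach=3, Clicks=-6]  = 3; Revenue = Budget - Clicks - 2*Churn  [with Budget=-2, Clicks=-6, Churn=3]  = -2.
Change = -10 − (-2) = -8.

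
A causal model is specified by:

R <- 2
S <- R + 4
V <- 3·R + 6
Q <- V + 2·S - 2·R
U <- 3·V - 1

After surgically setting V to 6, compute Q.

The intervention breaks the incoming arrows to V: V <- 3·R + 6 no longer applies, and V = 6.
S = R + 4  [with R=2]  = 6
Q = V + 2·S - 2·R  [with V=6, S=6, R=2]  = 14

14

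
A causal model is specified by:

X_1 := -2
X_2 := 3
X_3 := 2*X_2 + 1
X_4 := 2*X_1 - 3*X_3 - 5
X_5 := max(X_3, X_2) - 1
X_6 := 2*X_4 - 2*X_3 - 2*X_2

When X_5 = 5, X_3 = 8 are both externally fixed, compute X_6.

The joint intervention fixes X_5 = 5, X_3 = 8, removing each variable's own equation.
X_4 = 2*X_1 - 3*X_3 - 5  [with X_1=-2, X_3=8]  = -33
X_6 = 2*X_4 - 2*X_3 - 2*X_2  [with X_4=-33, X_3=8, X_2=3]  = -88

-88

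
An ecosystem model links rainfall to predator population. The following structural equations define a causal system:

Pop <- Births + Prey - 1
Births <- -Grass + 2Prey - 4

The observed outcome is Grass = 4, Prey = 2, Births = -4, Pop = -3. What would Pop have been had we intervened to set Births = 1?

The intervention breaks the incoming arrows to Births: Births <- -Grass + 2Prey - 4 no longer applies, and Births = 1.
Pop = Births + Prey - 1  [with Births=1, Prey=2]  = 2

2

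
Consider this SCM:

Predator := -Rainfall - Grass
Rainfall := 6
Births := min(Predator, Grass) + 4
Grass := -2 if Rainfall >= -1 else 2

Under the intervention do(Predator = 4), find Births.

The intervention breaks the incoming arrows to Predator: Predator := -Rainfall - Grass no longer applies, and Predator = 4.
Grass = -2 if Rainfall >= -1 else 2  [with Rainfall=6]  = -2
Births = min(Predator, Grass) + 4  [with Predator=4, Grass=-2]  = 2

2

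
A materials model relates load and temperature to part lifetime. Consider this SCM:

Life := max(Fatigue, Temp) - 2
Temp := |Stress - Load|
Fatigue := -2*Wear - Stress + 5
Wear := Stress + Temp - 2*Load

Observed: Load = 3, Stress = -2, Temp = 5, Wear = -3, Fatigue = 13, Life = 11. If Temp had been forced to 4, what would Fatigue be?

do(Temp=4) replaces the equation Temp := |Stress - Load| with the constant Temp = 4.
Wear = Stress + Temp - 2*Load  [with Stress=-2, Temp=4, Load=3]  = -4
Fatigue = -2*Wear - Stress + 5  [with Wear=-4, Stress=-2]  = 15

15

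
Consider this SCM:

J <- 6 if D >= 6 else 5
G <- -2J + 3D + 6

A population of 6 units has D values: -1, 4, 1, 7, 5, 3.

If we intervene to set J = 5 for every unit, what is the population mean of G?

do(J=5) breaks J's dependence on D. With J=5 fixed, G across the units is -7, 8, -1, 17, 11, 5, mean 5.5.

5.5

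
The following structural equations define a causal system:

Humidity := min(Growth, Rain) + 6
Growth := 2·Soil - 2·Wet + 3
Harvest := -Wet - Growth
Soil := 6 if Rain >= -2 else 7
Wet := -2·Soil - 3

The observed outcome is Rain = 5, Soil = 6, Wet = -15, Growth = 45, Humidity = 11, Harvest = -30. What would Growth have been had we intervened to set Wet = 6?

3

The intervention breaks the incoming arrows to Wet: Wet := -2·Soil - 3 no longer applies, and Wet = 6.
Soil = 6 if Rain >= -2 else 7  [with Rain=5]  = 6
Growth = 2·Soil - 2·Wet + 3  [with Soil=6, Wet=6]  = 3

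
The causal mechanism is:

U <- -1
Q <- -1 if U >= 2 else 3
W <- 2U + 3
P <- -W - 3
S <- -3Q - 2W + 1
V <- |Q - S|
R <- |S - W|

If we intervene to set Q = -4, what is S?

do(Q=-4) replaces the equation Q <- -1 if U >= 2 else 3 with the constant Q = -4.
W = 2U + 3  [with U=-1]  = 1
S = -3Q - 2W + 1  [with Q=-4, W=1]  = 11

11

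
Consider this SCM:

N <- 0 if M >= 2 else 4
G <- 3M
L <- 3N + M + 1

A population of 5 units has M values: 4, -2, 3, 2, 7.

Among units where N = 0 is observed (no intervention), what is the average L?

E[L|N=0] averages over only the 4 units with N=0 (M = 4, 3, 2, 7): L = 5, 4, 3, 8, mean 5.

5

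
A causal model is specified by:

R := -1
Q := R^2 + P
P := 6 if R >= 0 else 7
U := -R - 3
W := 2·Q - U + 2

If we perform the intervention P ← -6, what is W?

-6

do(P=-6) replaces the equation P := 6 if R >= 0 else 7 with the constant P = -6.
Q = R^2 + P  [with R=-1, P=-6]  = -5
U = -R - 3  [with R=-1]  = -2
W = 2·Q - U + 2  [with Q=-5, U=-2]  = -6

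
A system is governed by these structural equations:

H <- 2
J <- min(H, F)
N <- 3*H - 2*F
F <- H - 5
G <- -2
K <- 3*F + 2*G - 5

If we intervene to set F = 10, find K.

The intervention breaks the incoming arrows to F: F <- H - 5 no longer applies, and F = 10.
K = 3*F + 2*G - 5  [with F=10, G=-2]  = 21

21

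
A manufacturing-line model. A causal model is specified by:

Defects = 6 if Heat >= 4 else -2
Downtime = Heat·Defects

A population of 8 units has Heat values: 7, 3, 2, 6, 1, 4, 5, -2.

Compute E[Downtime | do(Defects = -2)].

-6.5

do(Defects=-2) breaks Defects's dependence on Heat. With Defects=-2 fixed, Downtime across the units is -14, -6, -4, -12, -2, -8, -10, 4, mean -6.5.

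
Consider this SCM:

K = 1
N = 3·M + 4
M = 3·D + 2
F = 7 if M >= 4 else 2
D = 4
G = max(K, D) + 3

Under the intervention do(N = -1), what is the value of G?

The intervention breaks the incoming arrows to N: N = 3·M + 4 no longer applies, and N = -1.
Since G is not a descendant of the intervened variable, it is unaffected.
G = max(K, D) + 3  [with K=1, D=4]  = 7

7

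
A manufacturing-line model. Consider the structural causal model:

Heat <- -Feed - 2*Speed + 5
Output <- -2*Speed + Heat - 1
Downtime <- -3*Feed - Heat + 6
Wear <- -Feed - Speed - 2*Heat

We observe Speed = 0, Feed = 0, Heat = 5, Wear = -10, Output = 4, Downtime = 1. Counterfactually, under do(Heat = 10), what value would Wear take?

The intervention breaks the incoming arrows to Heat: Heat <- -Feed - 2*Speed + 5 no longer applies, and Heat = 10.
Wear = -Feed - Speed - 2*Heat  [with Feed=0, Speed=0, Heat=10]  = -20

-20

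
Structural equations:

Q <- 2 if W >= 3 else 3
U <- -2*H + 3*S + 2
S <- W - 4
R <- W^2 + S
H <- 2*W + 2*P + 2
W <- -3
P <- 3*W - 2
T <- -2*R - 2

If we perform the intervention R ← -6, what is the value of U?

33

do(R=-6) replaces the equation R <- W^2 + S with the constant R = -6.
U is not downstream of the intervention, so its value is determined by the original equations.
S = W - 4  [with W=-3]  = -7
P = 3*W - 2  [with W=-3]  = -11
H = 2*W + 2*P + 2  [with W=-3, P=-11]  = -26
U = -2*H + 3*S + 2  [with H=-26, S=-7]  = 33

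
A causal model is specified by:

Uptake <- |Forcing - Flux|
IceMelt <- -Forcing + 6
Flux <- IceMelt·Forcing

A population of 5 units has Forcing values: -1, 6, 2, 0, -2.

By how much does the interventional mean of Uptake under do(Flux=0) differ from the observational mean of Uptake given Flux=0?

-0.8

The intervention sets Flux=0 in all 5 units regardless of Forcing. Recomputing Uptake per unit gives 1, 6, 2, 0, 2; average 2.2.
E[Uptake|Flux=0] averages over only the 2 units with Flux=0 (Forcing = 6, 0): Uptake = 6, 0, mean 3.
Difference = 2.2 − 3 = -0.8.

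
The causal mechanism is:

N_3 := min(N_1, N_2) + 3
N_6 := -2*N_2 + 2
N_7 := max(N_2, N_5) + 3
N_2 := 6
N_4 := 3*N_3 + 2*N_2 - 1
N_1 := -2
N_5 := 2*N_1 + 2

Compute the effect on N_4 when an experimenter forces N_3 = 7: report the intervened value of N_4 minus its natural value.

18

The intervention breaks the incoming arrows to N_3: N_3 := min(N_1, N_2) + 3 no longer applies, and N_3 = 7.
N_4 = 3*N_3 + 2*N_2 - 1  [with N_3=7, N_2=6]  = 32
Without intervention: N_3 = min(N_1, N_2) + 3  [with N_1=-2, N_2=6]  = 1; N_4 = 3*N_3 + 2*N_2 - 1  [with N_3=1, N_2=6]  = 14.
Change = 32 − 14 = 18.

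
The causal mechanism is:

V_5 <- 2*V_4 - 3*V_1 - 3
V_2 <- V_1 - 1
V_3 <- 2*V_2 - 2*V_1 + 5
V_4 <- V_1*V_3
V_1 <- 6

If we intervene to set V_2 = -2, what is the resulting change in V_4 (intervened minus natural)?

Under do(V_2=-2), the mechanism V_2 <- V_1 - 1 is discarded; V_2 is fixed at -2.
V_3 = 2*V_2 - 2*V_1 + 5  [with V_2=-2, V_1=6]  = -11
V_4 = V_1*V_3  [with V_1=6, V_3=-11]  = -66
Without intervention: V_2 = V_1 - 1  [with V_1=6]  = 5; V_3 = 2*V_2 - 2*V_1 + 5  [with V_2=5, V_1=6]  = 3; V_4 = V_1*V_3  [with V_1=6, V_3=3]  = 18.
Change = -66 − 18 = -84.

-84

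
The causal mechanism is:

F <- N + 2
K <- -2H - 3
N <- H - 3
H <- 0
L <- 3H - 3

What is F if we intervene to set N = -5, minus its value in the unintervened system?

-2

The intervention breaks the incoming arrows to N: N <- H - 3 no longer applies, and N = -5.
F = N + 2  [with N=-5]  = -3
Without intervention: N = H - 3  [with H=0]  = -3; F = N + 2  [with N=-3]  = -1.
Change = -3 − (-1) = -2.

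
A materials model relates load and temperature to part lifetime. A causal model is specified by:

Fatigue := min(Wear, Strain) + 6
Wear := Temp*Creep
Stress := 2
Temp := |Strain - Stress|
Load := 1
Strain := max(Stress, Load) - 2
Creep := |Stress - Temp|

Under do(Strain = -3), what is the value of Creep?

3

do(Strain=-3) replaces the equation Strain := max(Stress, Load) - 2 with the constant Strain = -3.
Temp = |Strain - Stress|  [with Strain=-3, Stress=2]  = 5
Creep = |Stress - Temp|  [with Stress=2, Temp=5]  = 3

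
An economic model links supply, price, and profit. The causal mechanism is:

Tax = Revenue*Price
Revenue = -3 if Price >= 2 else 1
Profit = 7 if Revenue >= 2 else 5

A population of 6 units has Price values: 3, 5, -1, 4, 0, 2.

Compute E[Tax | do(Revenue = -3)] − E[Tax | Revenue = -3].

4

Under do(Revenue=-3), Revenue's equation is replaced by Revenue=-3 for every unit. Per-unit Tax: -9, -15, 3, -12, 0, -6. Mean = -6.5.
Conditioning on Revenue=-3 selects the 4 unit(s) with Price ∈ {3, 5, 4, 2}. Their Tax values: -9, -15, -12, -6. Mean = -10.5.
Difference = -6.5 − (-10.5) = 4.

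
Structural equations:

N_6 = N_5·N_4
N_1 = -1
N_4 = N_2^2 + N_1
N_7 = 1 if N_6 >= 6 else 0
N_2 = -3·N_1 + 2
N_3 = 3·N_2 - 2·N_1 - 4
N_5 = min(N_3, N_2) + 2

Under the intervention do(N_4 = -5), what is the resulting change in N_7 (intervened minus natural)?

-1

The intervention breaks the incoming arrows to N_4: N_4 = N_2^2 + N_1 no longer applies, and N_4 = -5.
N_2 = -3·N_1 + 2  [with N_1=-1]  = 5
N_3 = 3·N_2 - 2·N_1 - 4  [with N_2=5, N_1=-1]  = 13
N_5 = min(N_3, N_2) + 2  [with N_3=13, N_2=5]  = 7
N_6 = N_5·N_4  [with N_5=7, N_4=-5]  = -35
N_7 = 1 if N_6 >= 6 else 0  [with N_6=-35]  = 0
Without intervention: N_2 = -3·N_1 + 2  [with N_1=-1]  = 5; N_3 = 3·N_2 - 2·N_1 - 4  [with N_2=5, N_1=-1]  = 13; N_4 = N_2^2 + N_1  [with N_2=5, N_1=-1]  = 24; N_5 = min(N_3, N_2) + 2  [with N_3=13, N_2=5]  = 7; N_6 = N_5·N_4  [with N_5=7, N_4=24]  = 168; N_7 = 1 if N_6 >= 6 else 0  [with N_6=168]  = 1.
Change = 0 − 1 = -1.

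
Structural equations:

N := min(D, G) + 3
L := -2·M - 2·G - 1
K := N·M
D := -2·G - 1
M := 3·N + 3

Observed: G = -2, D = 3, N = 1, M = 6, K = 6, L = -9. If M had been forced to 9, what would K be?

Intervening sets M = 9 and removes its equation (M := 3·N + 3).
D = -2·G - 1  [with G=-2]  = 3
N = min(D, G) + 3  [with D=3, G=-2]  = 1
K = N·M  [with N=1, M=9]  = 9

9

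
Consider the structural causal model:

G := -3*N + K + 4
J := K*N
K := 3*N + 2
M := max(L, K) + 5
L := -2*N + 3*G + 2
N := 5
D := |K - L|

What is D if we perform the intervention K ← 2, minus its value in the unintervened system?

30

Under do(K=2), the mechanism K := 3*N + 2 is discarded; K is fixed at 2.
G = -3*N + K + 4  [with N=5, K=2]  = -9
L = -2*N + 3*G + 2  [with N=5, G=-9]  = -35
D = |K - L|  [with K=2, L=-35]  = 37
Without intervention: K = 3*N + 2  [with N=5]  = 17; G = -3*N + K + 4  [with N=5, K=17]  = 6; L = -2*N + 3*G + 2  [with N=5, G=6]  = 10; D = |K - L|  [with K=17, L=10]  = 7.
Change = 37 − 7 = 30.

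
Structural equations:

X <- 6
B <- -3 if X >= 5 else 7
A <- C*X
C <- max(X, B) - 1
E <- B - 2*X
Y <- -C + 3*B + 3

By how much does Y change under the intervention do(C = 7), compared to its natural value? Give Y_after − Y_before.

The intervention breaks the incoming arrows to C: C <- max(X, B) - 1 no longer applies, and C = 7.
B = -3 if X >= 5 else 7  [with X=6]  = -3
Y = -C + 3*B + 3  [with C=7, B=-3]  = -13
Without intervention: B = -3 if X >= 5 else 7  [with X=6]  = -3; C = max(X, B) - 1  [with X=6, B=-3]  = 5; Y = -C + 3*B + 3  [with C=5, B=-3]  = -11.
Change = -13 − (-11) = -2.

-2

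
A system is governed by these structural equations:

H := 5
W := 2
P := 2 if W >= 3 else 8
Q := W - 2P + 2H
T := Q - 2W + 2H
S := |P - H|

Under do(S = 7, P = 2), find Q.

Under do(S = 7, P = 2), each intervened variable's structural equation is replaced by its fixed value.
Q = W - 2P + 2H  [with W=2, P=2, H=5]  = 8

8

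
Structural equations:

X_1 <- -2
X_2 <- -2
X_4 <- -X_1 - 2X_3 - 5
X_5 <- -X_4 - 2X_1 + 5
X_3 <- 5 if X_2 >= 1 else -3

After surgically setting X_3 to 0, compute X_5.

do(X_3=0) replaces the equation X_3 <- 5 if X_2 >= 1 else -3 with the constant X_3 = 0.
X_4 = -X_1 - 2X_3 - 5  [with X_1=-2, X_3=0]  = -3
X_5 = -X_4 - 2X_1 + 5  [with X_4=-3, X_1=-2]  = 12

12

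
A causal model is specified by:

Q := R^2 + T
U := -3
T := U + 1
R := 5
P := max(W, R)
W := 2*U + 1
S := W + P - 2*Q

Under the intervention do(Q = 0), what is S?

0

Intervening sets Q = 0 and removes its equation (Q := R^2 + T).
W = 2*U + 1  [with U=-3]  = -5
P = max(W, R)  [with W=-5, R=5]  = 5
S = W + P - 2*Q  [with W=-5, P=5, Q=0]  = 0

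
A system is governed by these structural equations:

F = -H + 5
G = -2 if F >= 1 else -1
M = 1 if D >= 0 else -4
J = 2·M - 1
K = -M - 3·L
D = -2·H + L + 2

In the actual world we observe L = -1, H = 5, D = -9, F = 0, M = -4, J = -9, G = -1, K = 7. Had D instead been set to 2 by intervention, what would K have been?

The intervention breaks the incoming arrows to D: D = -2·H + L + 2 no longer applies, and D = 2.
M = 1 if D >= 0 else -4  [with D=2]  = 1
K = -M - 3·L  [with M=1, L=-1]  = 2

2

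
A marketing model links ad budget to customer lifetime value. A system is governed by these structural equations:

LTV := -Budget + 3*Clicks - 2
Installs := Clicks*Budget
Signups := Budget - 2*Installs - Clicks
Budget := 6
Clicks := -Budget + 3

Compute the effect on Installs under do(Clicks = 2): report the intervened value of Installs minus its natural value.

The intervention breaks the incoming arrows to Clicks: Clicks := -Budget + 3 no longer applies, and Clicks = 2.
Installs = Clicks*Budget  [with Clicks=2, Budget=6]  = 12
Without intervention: Clicks = -Budget + 3  [with Budget=6]  = -3; Installs = Clicks*Budget  [with Clicks=-3, Budget=6]  = -18.
Change = 12 − (-18) = 30.

30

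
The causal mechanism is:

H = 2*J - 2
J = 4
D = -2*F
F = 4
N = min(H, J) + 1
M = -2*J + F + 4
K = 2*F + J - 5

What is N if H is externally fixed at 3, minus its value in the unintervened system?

-1

Intervening sets H = 3 and removes its equation (H = 2*J - 2).
N = min(H, J) + 1  [with H=3, J=4]  = 4
Without intervention: H = 2*J - 2  [with J=4]  = 6; N = min(H, J) + 1  [with H=6, J=4]  = 5.
Change = 4 − 5 = -1.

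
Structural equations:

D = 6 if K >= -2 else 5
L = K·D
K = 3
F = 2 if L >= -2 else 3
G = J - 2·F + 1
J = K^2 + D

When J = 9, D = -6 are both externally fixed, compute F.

Setting J = 9, D = -6 by intervention discards those variables' equations.
L = K·D  [with K=3, D=-6]  = -18
F = 2 if L >= -2 else 3  [with L=-18]  = 3

3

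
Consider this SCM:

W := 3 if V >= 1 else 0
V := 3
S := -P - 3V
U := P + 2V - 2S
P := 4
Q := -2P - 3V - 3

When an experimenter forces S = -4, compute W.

do(S=-4) replaces the equation S := -P - 3V with the constant S = -4.
W is not downstream of the intervention, so its value is determined by the original equations.
W = 3 if V >= 1 else 0  [with V=3]  = 3

3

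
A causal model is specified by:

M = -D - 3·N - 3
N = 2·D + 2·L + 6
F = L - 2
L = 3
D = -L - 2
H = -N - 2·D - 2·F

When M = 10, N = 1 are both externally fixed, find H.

Under do(M = 10, N = 1), each intervened variable's structural equation is replaced by its fixed value.
D = -L - 2  [with L=3]  = -5
F = L - 2  [with L=3]  = 1
H = -N - 2·D - 2·F  [with N=1, D=-5, F=1]  = 7

7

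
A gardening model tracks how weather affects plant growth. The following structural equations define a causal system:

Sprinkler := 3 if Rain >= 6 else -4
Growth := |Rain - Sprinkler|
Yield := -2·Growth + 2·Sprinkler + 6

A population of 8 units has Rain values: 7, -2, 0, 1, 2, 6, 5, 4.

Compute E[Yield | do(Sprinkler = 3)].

6.75

The intervention sets Sprinkler=3 in all 8 units regardless of Rain. Recomputing Yield per unit gives 4, 2, 6, 8, 10, 6, 8, 10; average 6.75.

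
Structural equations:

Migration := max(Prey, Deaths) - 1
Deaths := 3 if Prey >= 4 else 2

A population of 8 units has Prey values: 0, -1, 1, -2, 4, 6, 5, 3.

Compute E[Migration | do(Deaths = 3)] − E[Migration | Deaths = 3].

Every unit gets Deaths=3 under the intervention. Migration values become 2, 2, 2, 2, 3, 5, 4, 2; E[Migration|do(Deaths=3)] = 2.75.
Conditioning on Deaths=3 selects the 3 unit(s) with Prey ∈ {4, 6, 5}. Their Migration values: 3, 5, 4. Mean = 4.
Difference = 2.75 − 4 = -1.25.

-1.25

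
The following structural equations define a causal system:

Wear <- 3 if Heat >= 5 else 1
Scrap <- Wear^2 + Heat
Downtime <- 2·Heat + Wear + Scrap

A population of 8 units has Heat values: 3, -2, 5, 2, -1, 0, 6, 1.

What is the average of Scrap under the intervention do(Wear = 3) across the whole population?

do(Wear=3) breaks Wear's dependence on Heat. With Wear=3 fixed, Scrap across the units is 12, 7, 14, 11, 8, 9, 15, 10, mean 10.75.

10.75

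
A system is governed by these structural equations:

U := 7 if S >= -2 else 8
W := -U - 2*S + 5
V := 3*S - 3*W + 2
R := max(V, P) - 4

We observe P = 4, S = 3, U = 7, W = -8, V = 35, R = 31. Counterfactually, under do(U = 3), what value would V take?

do(U=3) replaces the equation U := 7 if S >= -2 else 8 with the constant U = 3.
W = -U - 2*S + 5  [with U=3, S=3]  = -4
V = 3*S - 3*W + 2  [with S=3, W=-4]  = 23

23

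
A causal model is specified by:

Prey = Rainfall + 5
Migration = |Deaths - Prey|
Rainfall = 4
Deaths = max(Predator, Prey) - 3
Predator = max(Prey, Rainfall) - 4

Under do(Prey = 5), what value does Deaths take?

2

Under do(Prey=5), the mechanism Prey = Rainfall + 5 is discarded; Prey is fixed at 5.
Predator = max(Prey, Rainfall) - 4  [with Prey=5, Rainfall=4]  = 1
Deaths = max(Predator, Prey) - 3  [with Predator=1, Prey=5]  = 2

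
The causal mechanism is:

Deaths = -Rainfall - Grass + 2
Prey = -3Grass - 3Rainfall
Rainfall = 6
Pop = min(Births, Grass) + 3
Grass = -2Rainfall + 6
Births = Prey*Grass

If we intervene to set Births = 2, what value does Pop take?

Under do(Births=2), the mechanism Births = Prey*Grass is discarded; Births is fixed at 2.
Grass = -2Rainfall + 6  [with Rainfall=6]  = -6
Pop = min(Births, Grass) + 3  [with Births=2, Grass=-6]  = -3

-3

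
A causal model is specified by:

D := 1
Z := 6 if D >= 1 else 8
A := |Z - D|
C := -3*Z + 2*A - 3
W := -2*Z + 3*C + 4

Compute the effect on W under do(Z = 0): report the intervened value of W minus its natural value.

do(Z=0) replaces the equation Z := 6 if D >= 1 else 8 with the constant Z = 0.
A = |Z - D|  [with Z=0, D=1]  = 1
C = -3*Z + 2*A - 3  [with Z=0, A=1]  = -1
W = -2*Z + 3*C + 4  [with Z=0, C=-1]  = 1
Without intervention: Z = 6 if D >= 1 else 8  [with D=1]  = 6; A = |Z - D|  [with Z=6, D=1]  = 5; C = -3*Z + 2*A - 3  [with Z=6, A=5]  = -11; W = -2*Z + 3*C + 4  [with Z=6, C=-11]  = -41.
Change = 1 − (-41) = 42.

42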